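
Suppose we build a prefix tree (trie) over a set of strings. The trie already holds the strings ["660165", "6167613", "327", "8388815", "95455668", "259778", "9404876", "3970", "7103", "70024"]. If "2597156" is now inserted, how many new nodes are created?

The longest prefix of "2597156" already in the trie is "2597" (length 4).
So 7 − 4 = 3 new nodes.

3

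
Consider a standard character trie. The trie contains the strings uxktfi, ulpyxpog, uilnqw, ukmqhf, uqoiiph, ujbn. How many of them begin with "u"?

6

Walk to "u"; the words in its subtree are exactly those with that prefix.
Words under "u": uilnqw, ujbn, ukmqhf, ulpyxpog, uqoiiph, uxktfi
Count: 6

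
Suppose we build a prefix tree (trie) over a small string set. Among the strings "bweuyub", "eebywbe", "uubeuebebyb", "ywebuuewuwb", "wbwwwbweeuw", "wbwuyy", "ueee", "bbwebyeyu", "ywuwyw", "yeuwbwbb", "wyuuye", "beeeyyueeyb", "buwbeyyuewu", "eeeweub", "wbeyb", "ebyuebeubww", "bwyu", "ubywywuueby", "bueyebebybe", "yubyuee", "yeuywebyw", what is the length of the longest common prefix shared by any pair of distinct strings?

The deepest shared node is where two words last agree before diverging.
e.g. "wbwuyy" and "wbwwwbweeuw" share the prefix "wbw" of length 3; no pair shares a longer one.
Longest shared-prefix length: 3

3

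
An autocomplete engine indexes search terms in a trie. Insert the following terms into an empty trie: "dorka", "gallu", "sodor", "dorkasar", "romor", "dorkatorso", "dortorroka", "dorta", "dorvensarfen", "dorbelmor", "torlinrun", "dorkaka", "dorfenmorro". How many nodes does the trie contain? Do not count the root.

70

Insert word by word; a character creates a node only if that edge doesn't already exist:
  "dorka" → 5 new (d, o, r, k, a)
  "gallu" → 5 new (g, a, l, l, u)
  "sodor" → 5 new (s, o, d, o, r)
  "dorkasar" → prefix "dorka" already present; 3 new (s, a, r)
  "romor" → 5 new (r, o, m, o, r)
  "dorkatorso" → prefix "dorka" already present; 5 new (t, o, r, s, o)
  "dortorroka" → prefix "dor" already present; 7 new (t, o, r, r, o, k, a)
  "dorta" → prefix "dort" already present; 1 new (a)
  "dorvensarfen" → prefix "dor" already present; 9 new (v, e, n, s, a, r, f, e, n)
  "dorbelmor" → prefix "dor" already present; 6 new (b, e, l, m, o, r)
  "torlinrun" → 9 new (t, o, r, l, i, n, r, u, n)
  "dorkaka" → prefix "dorka" already present; 2 new (k, a)
  "dorfenmorro" → prefix "dor" already present; 8 new (f, e, n, m, o, r, r, o)
Total nodes = 5 + 5 + 5 + 3 + 5 + 5 + 7 + 1 + 9 + 6 + 9 + 2 + 8 = 70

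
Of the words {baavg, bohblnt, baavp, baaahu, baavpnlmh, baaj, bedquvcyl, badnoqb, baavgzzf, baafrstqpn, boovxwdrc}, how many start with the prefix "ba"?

Walk to "ba"; the words in its subtree are exactly those with that prefix.
Words under "ba": baaahu, baafrstqpn, baaj, baavg, baavgzzf, baavp, baavpnlmh, badnoqb
Count: 8

8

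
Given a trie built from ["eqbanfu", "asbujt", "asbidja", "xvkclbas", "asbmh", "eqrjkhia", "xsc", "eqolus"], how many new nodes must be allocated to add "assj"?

The longest prefix of "assj" already in the trie is "as" (length 2).
Each of the 2 remaining characters creates one node.

2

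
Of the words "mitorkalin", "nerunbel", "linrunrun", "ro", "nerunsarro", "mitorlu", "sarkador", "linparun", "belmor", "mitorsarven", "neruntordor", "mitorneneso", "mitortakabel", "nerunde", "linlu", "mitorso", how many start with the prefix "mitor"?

6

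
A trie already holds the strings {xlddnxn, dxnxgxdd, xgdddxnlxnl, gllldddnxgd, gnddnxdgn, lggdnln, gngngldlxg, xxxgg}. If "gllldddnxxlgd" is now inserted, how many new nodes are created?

The longest prefix of "gllldddnxxlgd" already in the trie is "gllldddnx" (length 9).
Each of the 4 remaining characters creates one node.

4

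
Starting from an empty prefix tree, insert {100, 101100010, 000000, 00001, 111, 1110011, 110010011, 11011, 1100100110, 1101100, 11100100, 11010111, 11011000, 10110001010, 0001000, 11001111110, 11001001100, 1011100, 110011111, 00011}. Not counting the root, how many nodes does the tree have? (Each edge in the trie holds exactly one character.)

Trace insertions, counting only characters that open a new branch:
  "100" → 3 new (1, 0, 0)
  "101100010" → prefix "10" already present; 7 new (1, 1, 0, 0, 0, 1, 0)
  "000000" → 6 new (0, 0, 0, 0, 0, 0)
  "00001" → prefix "0000" already present; 1 new (1)
  "111" → prefix "1" already present; 2 new (1, 1)
  "1110011" → prefix "111" already present; 4 new (0, 0, 1, 1)
  "110010011" → prefix "11" already present; 7 new (0, 0, 1, 0, 0, 1, 1)
  "11011" → prefix "110" already present; 2 new (1, 1)
  "1100100110" → prefix "110010011" already present; 1 new (0)
  "1101100" → prefix "11011" already present; 2 new (0, 0)
  "11100100" → prefix "111001" already present; 2 new (0, 0)
  "11010111" → prefix "1101" already present; 4 new (0, 1, 1, 1)
  "11011000" → prefix "1101100" already present; 1 new (0)
  "10110001010" → prefix "101100010" already present; 2 new (1, 0)
  "0001000" → prefix "000" already present; 4 new (1, 0, 0, 0)
  "11001111110" → prefix "11001" already present; 6 new (1, 1, 1, 1, 1, 0)
  "11001001100" → prefix "1100100110" already present; 1 new (0)
  "1011100" → prefix "1011" already present; 3 new (1, 0, 0)
  "110011111" → prefix "110011111" already present; 0 new (none)
  "00011" → prefix "0001" already present; 1 new (1)
Total nodes = 3 + 7 + 6 + 1 + 2 + 4 + 7 + 2 + 1 + 2 + 2 + 4 + 1 + 2 + 4 + 6 + 1 + 3 + 0 + 1 = 59

59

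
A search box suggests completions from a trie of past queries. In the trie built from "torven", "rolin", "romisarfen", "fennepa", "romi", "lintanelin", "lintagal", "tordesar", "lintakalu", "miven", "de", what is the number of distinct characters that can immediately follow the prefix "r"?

Follow the path "r" to its node, then look at its outgoing edges.
Distinct next characters after "r": o.
That node has 1 child edge.

1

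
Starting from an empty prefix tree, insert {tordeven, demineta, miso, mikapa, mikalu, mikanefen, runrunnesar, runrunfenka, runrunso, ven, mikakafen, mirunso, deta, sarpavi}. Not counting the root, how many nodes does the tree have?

71

Count nodes per top-level branch (shared prefixes stored once):
  'd'-branch (demineta, deta): 10 nodes
  'm'-branch (mikakafen, mikalu, mikanefen, mikapa, mirunso, miso): 25 nodes
  'r'-branch (runrunfenka, runrunnesar, runrunso): 18 nodes
  's'-branch (sarpavi): 7 nodes
  't'-branch (tordeven): 8 nodes
  'v'-branch (ven): 3 nodes
Sum: 71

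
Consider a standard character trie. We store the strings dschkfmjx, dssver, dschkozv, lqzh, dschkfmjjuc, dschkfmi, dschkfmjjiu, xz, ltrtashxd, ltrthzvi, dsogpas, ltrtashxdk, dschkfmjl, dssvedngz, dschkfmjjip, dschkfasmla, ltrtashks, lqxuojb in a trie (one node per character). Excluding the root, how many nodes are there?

For each word, the new-node count is its length minus the longest prefix already in the trie:
  "dschkfmjx" → 9 new (d, s, c, h, k, f, m, j, x)
  "dssver" → prefix "ds" already present; 4 new (s, v, e, r)
  "dschkozv" → prefix "dschk" already present; 3 new (o, z, v)
  "lqzh" → 4 new (l, q, z, h)
  "dschkfmjjuc" → prefix "dschkfmj" already present; 3 new (j, u, c)
  "dschkfmi" → prefix "dschkfm" already present; 1 new (i)
  "dschkfmjjiu" → prefix "dschkfmjj" already present; 2 new (i, u)
  "xz" → 2 new (x, z)
  "ltrtashxd" → prefix "l" already present; 8 new (t, r, t, a, s, h, x, d)
  "ltrthzvi" → prefix "ltrt" already present; 4 new (h, z, v, i)
  "dsogpas" → prefix "ds" already present; 5 new (o, g, p, a, s)
  "ltrtashxdk" → prefix "ltrtashxd" already present; 1 new (k)
  "dschkfmjl" → prefix "dschkfmj" already present; 1 new (l)
  "dssvedngz" → prefix "dssve" already present; 4 new (d, n, g, z)
  "dschkfmjjip" → prefix "dschkfmjji" already present; 1 new (p)
  "dschkfasmla" → prefix "dschkf" already present; 5 new (a, s, m, l, a)
  "ltrtashks" → prefix "ltrtash" already present; 2 new (k, s)
  "lqxuojb" → prefix "lq" already present; 5 new (x, u, o, j, b)
Total nodes = 9 + 4 + 3 + 4 + 3 + 1 + 2 + 2 + 8 + 4 + 5 + 1 + 1 + 4 + 1 + 5 + 2 + 5 = 64

64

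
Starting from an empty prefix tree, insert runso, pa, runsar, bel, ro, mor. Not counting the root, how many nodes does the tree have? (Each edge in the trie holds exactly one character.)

Count nodes per top-level branch (shared prefixes stored once):
  'b'-branch (bel): 3 nodes
  'm'-branch (mor): 3 nodes
  'p'-branch (pa): 2 nodes
  'r'-branch (ro, runsar, runso): 8 nodes
Sum: 16

16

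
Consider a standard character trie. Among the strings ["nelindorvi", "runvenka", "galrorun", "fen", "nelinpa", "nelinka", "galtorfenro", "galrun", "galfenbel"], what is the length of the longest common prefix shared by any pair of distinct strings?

Equivalently: take the maximum, over all pairs, of their longest common prefix length.
"nelindorvi" and "nelinka" agree on "nelin" (5 characters) before diverging; nothing deeper is shared.
Longest shared-prefix length: 5

5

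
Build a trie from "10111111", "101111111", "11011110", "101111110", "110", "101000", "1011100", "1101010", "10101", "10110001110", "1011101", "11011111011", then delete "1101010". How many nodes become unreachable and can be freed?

3

After clearing the end-marker at "1101010", prune upward until reaching a node still needed by another word.
The suffix "010" (3 nodes) is used only by "1101010"; the node for "1101" still has the child "1", so pruning stops there.
Nodes removed: 3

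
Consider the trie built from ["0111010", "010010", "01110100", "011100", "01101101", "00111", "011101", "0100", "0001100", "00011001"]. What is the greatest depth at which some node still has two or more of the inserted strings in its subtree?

Look for the deepest trie node that still has at least two words in its subtree.
"0001100" and "00011001" agree on "0001100" (7 characters) before diverging; nothing deeper is shared.
Longest shared-prefix length: 7

7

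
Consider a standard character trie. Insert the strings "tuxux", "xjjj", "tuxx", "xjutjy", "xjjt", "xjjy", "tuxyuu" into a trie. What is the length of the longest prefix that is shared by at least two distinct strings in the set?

Equivalently: take the maximum, over all pairs, of their longest common prefix length.
"tuxux" and "tuxx" agree on "tux" (3 characters) before diverging; nothing deeper is shared.
Longest shared-prefix length: 3

3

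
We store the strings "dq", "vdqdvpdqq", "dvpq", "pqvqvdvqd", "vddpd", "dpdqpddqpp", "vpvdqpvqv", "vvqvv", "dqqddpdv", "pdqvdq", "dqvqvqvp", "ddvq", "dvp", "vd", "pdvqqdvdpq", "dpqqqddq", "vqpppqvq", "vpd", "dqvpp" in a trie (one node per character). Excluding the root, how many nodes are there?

Insert word by word; a character creates a node only if that edge doesn't already exist:
  "dq" → 2 new (d, q)
  "vdqdvpdqq" → 9 new (v, d, q, d, v, p, d, q, q)
  "dvpq" → prefix "d" already present; 3 new (v, p, q)
  "pqvqvdvqd" → 9 new (p, q, v, q, v, d, v, q, d)
  "vddpd" → prefix "vd" already present; 3 new (d, p, d)
  "dpdqpddqpp" → prefix "d" already present; 9 new (p, d, q, p, d, d, q, p, p)
  "vpvdqpvqv" → prefix "v" already present; 8 new (p, v, d, q, p, v, q, v)
  "vvqvv" → prefix "v" already present; 4 new (v, q, v, v)
  "dqqddpdv" → prefix "dq" already present; 6 new (q, d, d, p, d, v)
  "pdqvdq" → prefix "p" already present; 5 new (d, q, v, d, q)
  "dqvqvqvp" → prefix "dq" already present; 6 new (v, q, v, q, v, p)
  "ddvq" → prefix "d" already present; 3 new (d, v, q)
  "dvp" → prefix "dvp" already present; 0 new (none)
  "vd" → prefix "vd" already present; 0 new (none)
  "pdvqqdvdpq" → prefix "pd" already present; 8 new (v, q, q, d, v, d, p, q)
  "dpqqqddq" → prefix "dp" already present; 6 new (q, q, q, d, d, q)
  "vqpppqvq" → prefix "v" already present; 7 new (q, p, p, p, q, v, q)
  "vpd" → prefix "vp" already present; 1 new (d)
  "dqvpp" → prefix "dqv" already present; 2 new (p, p)
Total nodes = 2 + 9 + 3 + 9 + 3 + 9 + 8 + 4 + 6 + 5 + 6 + 3 + 0 + 0 + 8 + 6 + 7 + 1 + 2 = 91

91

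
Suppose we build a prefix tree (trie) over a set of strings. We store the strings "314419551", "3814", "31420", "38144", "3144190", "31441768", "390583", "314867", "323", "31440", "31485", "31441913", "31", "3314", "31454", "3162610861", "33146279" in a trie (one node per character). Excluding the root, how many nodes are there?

Count nodes per top-level branch (shared prefixes stored once):
  '3'-branch (31, 31420, 31440, 31441768, 3144190, 31441913, 314419551, 31454, 31485, 314867, 3162610861, 323, 3314, 33146279, 3814, 38144, 390583): 50 nodes
Sum: 50

50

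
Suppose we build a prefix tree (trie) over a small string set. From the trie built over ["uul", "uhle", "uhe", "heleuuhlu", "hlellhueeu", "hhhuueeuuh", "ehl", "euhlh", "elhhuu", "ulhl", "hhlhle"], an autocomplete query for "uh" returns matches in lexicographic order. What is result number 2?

Filter for "uh…" and sort: "uhe", "uhle"
Position 2: uhle

uhle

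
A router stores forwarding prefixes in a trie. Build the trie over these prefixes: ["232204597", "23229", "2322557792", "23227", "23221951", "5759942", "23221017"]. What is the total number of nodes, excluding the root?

31

For each word, the new-node count is its length minus the longest prefix already in the trie:
  "232204597" → 9 new (2, 3, 2, 2, 0, 4, 5, 9, 7)
  "23229" → prefix "2322" already present; 1 new (9)
  "2322557792" → prefix "2322" already present; 6 new (5, 5, 7, 7, 9, 2)
  "23227" → prefix "2322" already present; 1 new (7)
  "23221951" → prefix "2322" already present; 4 new (1, 9, 5, 1)
  "5759942" → 7 new (5, 7, 5, 9, 9, 4, 2)
  "23221017" → prefix "23221" already present; 3 new (0, 1, 7)
Total nodes = 9 + 1 + 6 + 1 + 4 + 7 + 3 = 31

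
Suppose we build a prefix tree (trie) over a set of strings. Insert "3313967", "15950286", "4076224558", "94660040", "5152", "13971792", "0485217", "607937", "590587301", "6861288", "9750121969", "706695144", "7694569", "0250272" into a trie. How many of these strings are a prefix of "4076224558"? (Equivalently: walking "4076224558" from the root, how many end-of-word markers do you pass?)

1

Check each prefix of "4076224558" against the stored set — each match is an end-marker on the path.
Prefixes of the query that are stored words: "4076224558"
Count: 1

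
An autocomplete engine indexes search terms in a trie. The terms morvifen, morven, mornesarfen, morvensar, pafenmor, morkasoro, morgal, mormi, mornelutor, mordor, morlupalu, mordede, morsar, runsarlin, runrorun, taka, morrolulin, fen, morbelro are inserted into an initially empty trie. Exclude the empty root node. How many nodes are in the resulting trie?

93

Trace insertions, counting only characters that open a new branch:
  "morvifen" → 8 new (m, o, r, v, i, f, e, n)
  "morven" → prefix "morv" already present; 2 new (e, n)
  "mornesarfen" → prefix "mor" already present; 8 new (n, e, s, a, r, f, e, n)
  "morvensar" → prefix "morven" already present; 3 new (s, a, r)
  "pafenmor" → 8 new (p, a, f, e, n, m, o, r)
  "morkasoro" → prefix "mor" already present; 6 new (k, a, s, o, r, o)
  "morgal" → prefix "mor" already present; 3 new (g, a, l)
  "mormi" → prefix "mor" already present; 2 new (m, i)
  "mornelutor" → prefix "morne" already present; 5 new (l, u, t, o, r)
  "mordor" → prefix "mor" already present; 3 new (d, o, r)
  "morlupalu" → prefix "mor" already present; 6 new (l, u, p, a, l, u)
  "mordede" → prefix "mord" already present; 3 new (e, d, e)
  "morsar" → prefix "mor" already present; 3 new (s, a, r)
  "runsarlin" → 9 new (r, u, n, s, a, r, l, i, n)
  "runrorun" → prefix "run" already present; 5 new (r, o, r, u, n)
  "taka" → 4 new (t, a, k, a)
  "morrolulin" → prefix "mor" already present; 7 new (r, o, l, u, l, i, n)
  "fen" → 3 new (f, e, n)
  "morbelro" → prefix "mor" already present; 5 new (b, e, l, r, o)
Total nodes = 8 + 2 + 8 + 3 + 8 + 6 + 3 + 2 + 5 + 3 + 6 + 3 + 3 + 9 + 5 + 4 + 7 + 3 + 5 = 93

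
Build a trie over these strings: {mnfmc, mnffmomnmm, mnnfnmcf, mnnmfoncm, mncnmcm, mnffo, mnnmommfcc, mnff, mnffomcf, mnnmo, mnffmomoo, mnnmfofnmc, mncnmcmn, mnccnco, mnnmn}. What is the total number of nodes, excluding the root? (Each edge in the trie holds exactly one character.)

Count nodes per top-level branch (shared prefixes stored once):
  'm'-branch (mnccnco, mncnmcm, mncnmcmn, mnff, mnffmomnmm, mnffmomoo, mnffo, mnffomcf, mnfmc, mnnfnmcf, mnnmfofnmc, mnnmfoncm, mnnmn, mnnmo, mnnmommfcc): 51 nodes
Sum: 51

51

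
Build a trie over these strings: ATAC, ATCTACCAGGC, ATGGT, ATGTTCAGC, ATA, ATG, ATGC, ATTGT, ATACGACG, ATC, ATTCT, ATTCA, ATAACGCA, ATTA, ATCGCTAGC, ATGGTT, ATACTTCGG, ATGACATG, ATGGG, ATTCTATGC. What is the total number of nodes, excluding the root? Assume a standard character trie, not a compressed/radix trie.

61

Insert word by word; a character creates a node only if that edge doesn't already exist:
  "ATAC" → 4 new (A, T, A, C)
  "ATCTACCAGGC" → prefix "AT" already present; 9 new (C, T, A, C, C, A, G, G, C)
  "ATGGT" → prefix "AT" already present; 3 new (G, G, T)
  "ATGTTCAGC" → prefix "ATG" already present; 6 new (T, T, C, A, G, C)
  "ATA" → prefix "ATA" already present; 0 new (none)
  "ATG" → prefix "ATG" already present; 0 new (none)
  "ATGC" → prefix "ATG" already present; 1 new (C)
  "ATTGT" → prefix "AT" already present; 3 new (T, G, T)
  "ATACGACG" → prefix "ATAC" already present; 4 new (G, A, C, G)
  "ATC" → prefix "ATC" already present; 0 new (none)
  "ATTCT" → prefix "ATT" already present; 2 new (C, T)
  "ATTCA" → prefix "ATTC" already present; 1 new (A)
  "ATAACGCA" → prefix "ATA" already present; 5 new (A, C, G, C, A)
  "ATTA" → prefix "ATT" already present; 1 new (A)
  "ATCGCTAGC" → prefix "ATC" already present; 6 new (G, C, T, A, G, C)
  "ATGGTT" → prefix "ATGGT" already present; 1 new (T)
  "ATACTTCGG" → prefix "ATAC" already present; 5 new (T, T, C, G, G)
  "ATGACATG" → prefix "ATG" already present; 5 new (A, C, A, T, G)
  "ATGGG" → prefix "ATGG" already present; 1 new (G)
  "ATTCTATGC" → prefix "ATTCT" already present; 4 new (A, T, G, C)
Total nodes = 4 + 9 + 3 + 6 + 0 + 0 + 1 + 3 + 4 + 0 + 2 + 1 + 5 + 1 + 6 + 1 + 5 + 5 + 1 + 4 = 61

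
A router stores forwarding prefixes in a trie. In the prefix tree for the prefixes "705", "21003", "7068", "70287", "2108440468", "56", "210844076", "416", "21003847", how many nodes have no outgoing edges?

A leaf is a node with no children — equivalently, the end of a word that is not a proper prefix of any other stored word.
Those words: "21003847", "2108440468", "210844076", "416", "56", "70287", "705", "7068"
Leaf count: 8

8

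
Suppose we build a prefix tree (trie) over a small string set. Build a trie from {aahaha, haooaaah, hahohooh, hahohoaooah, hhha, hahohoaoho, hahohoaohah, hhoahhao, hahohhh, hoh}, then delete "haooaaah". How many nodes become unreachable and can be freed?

6

A node on "haooaaah"'s path can go only if nothing else ends at it or branches off below it.
The suffix "ooaaah" (6 nodes) is used only by "haooaaah"; the node for "ha" still has the child "h", so pruning stops there.
Nodes removed: 6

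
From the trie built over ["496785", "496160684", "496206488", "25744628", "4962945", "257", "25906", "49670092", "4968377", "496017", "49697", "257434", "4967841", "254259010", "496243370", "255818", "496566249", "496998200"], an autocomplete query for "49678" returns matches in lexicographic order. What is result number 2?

496785

DFS of the "49678" subtree visits, in order: "4967841", "496785"
The 2nd is 496785.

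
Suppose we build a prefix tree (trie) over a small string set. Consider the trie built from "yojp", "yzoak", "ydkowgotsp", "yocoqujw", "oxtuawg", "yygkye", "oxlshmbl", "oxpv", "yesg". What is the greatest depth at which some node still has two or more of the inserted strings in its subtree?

2

Equivalently: take the maximum, over all pairs, of their longest common prefix length.
"oxlshmbl" and "oxpv" agree on "ox" (2 characters) before diverging; nothing deeper is shared.
Longest shared-prefix length: 2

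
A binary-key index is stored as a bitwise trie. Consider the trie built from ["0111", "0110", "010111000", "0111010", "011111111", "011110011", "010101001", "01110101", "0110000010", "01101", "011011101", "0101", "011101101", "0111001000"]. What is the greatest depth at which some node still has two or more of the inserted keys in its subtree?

7

The deepest shared node is where two words last agree before diverging.
e.g. "0111010" and "01110101" share the prefix "0111010" of length 7; no pair shares a longer one.
Longest shared-prefix length: 7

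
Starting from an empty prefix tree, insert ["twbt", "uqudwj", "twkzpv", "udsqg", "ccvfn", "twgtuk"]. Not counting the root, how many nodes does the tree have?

27

Count nodes per top-level branch (shared prefixes stored once):
  'c'-branch (ccvfn): 5 nodes
  't'-branch (twbt, twgtuk, twkzpv): 12 nodes
  'u'-branch (udsqg, uqudwj): 10 nodes
Sum: 27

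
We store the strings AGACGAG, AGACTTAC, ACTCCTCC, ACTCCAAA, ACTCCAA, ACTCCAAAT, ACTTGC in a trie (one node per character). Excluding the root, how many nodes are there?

Trie structure (* marks end of a word):
(root)
└─ A
   ├─ C
   │  └─ T
   │     ├─ C
   │     │  └─ C
   │     │     ├─ A
   │     │     │  └─ A *
   │     │     │     └─ A *
   │     │     │        └─ T *
   │     │     └─ T
   │     │        └─ C
   │     │           └─ C *
   │     └─ T
   │        └─ G
   │           └─ C *
   └─ G
      └─ A
         └─ C
            ├─ G
            │  └─ A
            │     └─ G *
            └─ T
               └─ T
                  └─ A
                     └─ C *
Counting every labelled node above: 25.

25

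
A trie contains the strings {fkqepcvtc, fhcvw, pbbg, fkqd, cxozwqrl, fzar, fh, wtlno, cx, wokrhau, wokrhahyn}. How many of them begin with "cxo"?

1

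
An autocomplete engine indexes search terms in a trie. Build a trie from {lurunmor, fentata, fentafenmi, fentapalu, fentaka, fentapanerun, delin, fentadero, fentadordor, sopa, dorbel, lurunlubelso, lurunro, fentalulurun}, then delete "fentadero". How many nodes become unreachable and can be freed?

A node on "fentadero"'s path can go only if nothing else ends at it or branches off below it.
The suffix "ero" (3 nodes) is used only by "fentadero"; the node for "fentad" still has the child "o", so pruning stops there.
Nodes removed: 3

3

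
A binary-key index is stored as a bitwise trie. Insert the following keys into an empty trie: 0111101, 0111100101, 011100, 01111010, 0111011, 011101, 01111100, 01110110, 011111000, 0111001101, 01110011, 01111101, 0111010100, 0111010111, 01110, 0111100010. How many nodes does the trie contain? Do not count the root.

Count nodes per top-level branch (shared prefixes stored once):
  '0'-branch (01110, 011100, 01110011, 0111001101, 011101, 0111010100, 0111010111, 0111011, 01110110, 0111100010, 0111100101, 0111101, 01111010, 01111100, 011111000, 01111101): 35 nodes
Sum: 35

35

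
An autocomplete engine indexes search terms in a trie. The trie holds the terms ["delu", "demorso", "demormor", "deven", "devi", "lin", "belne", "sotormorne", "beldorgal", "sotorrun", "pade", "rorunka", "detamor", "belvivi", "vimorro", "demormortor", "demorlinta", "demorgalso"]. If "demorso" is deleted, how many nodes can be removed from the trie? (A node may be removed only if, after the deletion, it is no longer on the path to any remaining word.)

2

After clearing the end-marker at "demorso", prune upward until reaching a node still needed by another word.
The suffix "so" (2 nodes) is used only by "demorso"; the node for "demor" still has the child "m", so pruning stops there.
Nodes removed: 2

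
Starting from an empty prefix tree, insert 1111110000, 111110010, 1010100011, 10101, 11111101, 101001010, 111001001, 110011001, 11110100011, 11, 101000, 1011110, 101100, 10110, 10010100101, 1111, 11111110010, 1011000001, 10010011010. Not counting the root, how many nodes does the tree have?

For each word, the new-node count is its length minus the longest prefix already in the trie:
  "1111110000" → 10 new (1, 1, 1, 1, 1, 1, 0, 0, 0, 0)
  "111110010" → prefix "11111" already present; 4 new (0, 0, 1, 0)
  "1010100011" → prefix "1" already present; 9 new (0, 1, 0, 1, 0, 0, 0, 1, 1)
  "10101" → prefix "10101" already present; 0 new (none)
  "11111101" → prefix "1111110" already present; 1 new (1)
  "101001010" → prefix "1010" already present; 5 new (0, 1, 0, 1, 0)
  "111001001" → prefix "111" already present; 6 new (0, 0, 1, 0, 0, 1)
  "110011001" → prefix "11" already present; 7 new (0, 0, 1, 1, 0, 0, 1)
  "11110100011" → prefix "1111" already present; 7 new (0, 1, 0, 0, 0, 1, 1)
  "11" → prefix "11" already present; 0 new (none)
  "101000" → prefix "10100" already present; 1 new (0)
  "1011110" → prefix "101" already present; 4 new (1, 1, 1, 0)
  "101100" → prefix "1011" already present; 2 new (0, 0)
  "10110" → prefix "10110" already present; 0 new (none)
  "10010100101" → prefix "10" already present; 9 new (0, 1, 0, 1, 0, 0, 1, 0, 1)
  "1111" → prefix "1111" already present; 0 new (none)
  "11111110010" → prefix "111111" already present; 5 new (1, 0, 0, 1, 0)
  "1011000001" → prefix "101100" already present; 4 new (0, 0, 0, 1)
  "10010011010" → prefix "10010" already present; 6 new (0, 1, 1, 0, 1, 0)
Total nodes = 10 + 4 + 9 + 0 + 1 + 5 + 6 + 7 + 7 + 0 + 1 + 4 + 2 + 0 + 9 + 0 + 5 + 4 + 6 = 80

80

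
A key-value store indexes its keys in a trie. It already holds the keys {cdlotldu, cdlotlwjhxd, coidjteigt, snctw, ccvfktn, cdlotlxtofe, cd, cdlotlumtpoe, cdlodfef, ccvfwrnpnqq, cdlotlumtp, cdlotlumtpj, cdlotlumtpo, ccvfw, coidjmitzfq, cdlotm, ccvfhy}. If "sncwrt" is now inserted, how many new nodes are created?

3

"snc" is already a path in the trie; the remaining "wrt" must be added.
So 6 − 3 = 3 new nodes.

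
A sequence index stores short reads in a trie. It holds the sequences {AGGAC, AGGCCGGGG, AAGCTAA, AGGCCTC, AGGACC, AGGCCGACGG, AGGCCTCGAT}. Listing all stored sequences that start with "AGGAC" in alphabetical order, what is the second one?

AGGACC

Words with prefix "AGGAC", in lexicographic order: "AGGAC", "AGGACC"
The 2nd is AGGACC.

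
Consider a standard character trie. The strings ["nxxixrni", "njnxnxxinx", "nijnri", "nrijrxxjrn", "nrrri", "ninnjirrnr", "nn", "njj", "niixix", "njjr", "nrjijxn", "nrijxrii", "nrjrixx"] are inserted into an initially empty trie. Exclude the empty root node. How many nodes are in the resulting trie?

62

Insert word by word; a character creates a node only if that edge doesn't already exist:
  "nxxixrni" → 8 new (n, x, x, i, x, r, n, i)
  "njnxnxxinx" → prefix "n" already present; 9 new (j, n, x, n, x, x, i, n, x)
  "nijnri" → prefix "n" already present; 5 new (i, j, n, r, i)
  "nrijrxxjrn" → prefix "n" already present; 9 new (r, i, j, r, x, x, j, r, n)
  "nrrri" → prefix "nr" already present; 3 new (r, r, i)
  "ninnjirrnr" → prefix "ni" already present; 8 new (n, n, j, i, r, r, n, r)
  "nn" → prefix "n" already present; 1 new (n)
  "njj" → prefix "nj" already present; 1 new (j)
  "niixix" → prefix "ni" already present; 4 new (i, x, i, x)
  "njjr" → prefix "njj" already present; 1 new (r)
  "nrjijxn" → prefix "nr" already present; 5 new (j, i, j, x, n)
  "nrijxrii" → prefix "nrij" already present; 4 new (x, r, i, i)
  "nrjrixx" → prefix "nrj" already present; 4 new (r, i, x, x)
Total nodes = 8 + 9 + 5 + 9 + 3 + 8 + 1 + 1 + 4 + 1 + 5 + 4 + 4 = 62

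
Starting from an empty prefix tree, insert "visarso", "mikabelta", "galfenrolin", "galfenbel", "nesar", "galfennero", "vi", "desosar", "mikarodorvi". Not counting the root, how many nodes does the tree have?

53

Insert word by word; a character creates a node only if that edge doesn't already exist:
  "visarso" → 7 new (v, i, s, a, r, s, o)
  "mikabelta" → 9 new (m, i, k, a, b, e, l, t, a)
  "galfenrolin" → 11 new (g, a, l, f, e, n, r, o, l, i, n)
  "galfenbel" → prefix "galfen" already present; 3 new (b, e, l)
  "nesar" → 5 new (n, e, s, a, r)
  "galfennero" → prefix "galfen" already present; 4 new (n, e, r, o)
  "vi" → prefix "vi" already present; 0 new (none)
  "desosar" → 7 new (d, e, s, o, s, a, r)
  "mikarodorvi" → prefix "mika" already present; 7 new (r, o, d, o, r, v, i)
Total nodes = 7 + 9 + 11 + 3 + 5 + 4 + 0 + 7 + 7 = 53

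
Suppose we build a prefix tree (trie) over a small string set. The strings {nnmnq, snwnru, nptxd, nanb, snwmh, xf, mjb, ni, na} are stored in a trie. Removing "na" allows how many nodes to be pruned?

Walk "na" from the leaf back toward the root, removing each node that no remaining word uses.
Every node on "na" is still needed (e.g. by "nanb"), so nothing is freed.
Nodes removed: 0

0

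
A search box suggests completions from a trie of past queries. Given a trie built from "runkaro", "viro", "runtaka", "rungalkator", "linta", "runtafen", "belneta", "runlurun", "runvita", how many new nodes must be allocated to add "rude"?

Walking "rude" from the root, the first 2 characters ("ru") follow existing edges; "d" is the first miss.
Each of the 2 remaining characters creates one node.

2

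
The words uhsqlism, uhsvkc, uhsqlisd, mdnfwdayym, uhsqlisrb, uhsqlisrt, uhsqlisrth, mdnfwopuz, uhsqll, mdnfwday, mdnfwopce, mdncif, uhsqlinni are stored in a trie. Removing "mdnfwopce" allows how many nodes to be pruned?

2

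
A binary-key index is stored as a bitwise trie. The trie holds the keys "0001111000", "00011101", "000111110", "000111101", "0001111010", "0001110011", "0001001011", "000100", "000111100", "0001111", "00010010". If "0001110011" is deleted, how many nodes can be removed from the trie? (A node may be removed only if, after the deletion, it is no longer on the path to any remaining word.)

3

Walk "0001110011" from the leaf back toward the root, removing each node that no remaining word uses.
The suffix "011" (3 nodes) is used only by "0001110011"; the node for "0001110" still has the child "1", so pruning stops there.
Nodes removed: 3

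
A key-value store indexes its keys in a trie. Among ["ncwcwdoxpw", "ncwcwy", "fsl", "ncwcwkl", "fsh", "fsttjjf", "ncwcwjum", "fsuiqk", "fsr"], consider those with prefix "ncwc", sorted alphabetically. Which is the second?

ncwcwjum

Filter for "ncwc…" and sort: "ncwcwdoxpw", "ncwcwjum", "ncwcwkl", "ncwcwy"
The 2nd is ncwcwjum.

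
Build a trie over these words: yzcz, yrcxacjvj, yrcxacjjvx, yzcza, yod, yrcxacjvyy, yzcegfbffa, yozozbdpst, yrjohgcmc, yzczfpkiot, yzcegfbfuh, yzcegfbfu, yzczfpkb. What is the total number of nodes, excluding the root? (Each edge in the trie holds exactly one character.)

Insert word by word; a character creates a node only if that edge doesn't already exist:
  "yzcz" → 4 new (y, z, c, z)
  "yrcxacjvj" → prefix "y" already present; 8 new (r, c, x, a, c, j, v, j)
  "yrcxacjjvx" → prefix "yrcxacj" already present; 3 new (j, v, x)
  "yzcza" → prefix "yzcz" already present; 1 new (a)
  "yod" → prefix "y" already present; 2 new (o, d)
  "yrcxacjvyy" → prefix "yrcxacjv" already present; 2 new (y, y)
  "yzcegfbffa" → prefix "yzc" already present; 7 new (e, g, f, b, f, f, a)
  "yozozbdpst" → prefix "yo" already present; 8 new (z, o, z, b, d, p, s, t)
  "yrjohgcmc" → prefix "yr" already present; 7 new (j, o, h, g, c, m, c)
  "yzczfpkiot" → prefix "yzcz" already present; 6 new (f, p, k, i, o, t)
  "yzcegfbfuh" → prefix "yzcegfbf" already present; 2 new (u, h)
  "yzcegfbfu" → prefix "yzcegfbfu" already present; 0 new (none)
  "yzczfpkb" → prefix "yzczfpk" already present; 1 new (b)
Total nodes = 4 + 8 + 3 + 1 + 2 + 2 + 7 + 8 + 7 + 6 + 2 + 0 + 1 = 51

51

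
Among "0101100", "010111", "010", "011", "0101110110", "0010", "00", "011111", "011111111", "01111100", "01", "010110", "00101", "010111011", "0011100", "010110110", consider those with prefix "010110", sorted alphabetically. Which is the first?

010110

Filter for "010110…" and sort: "010110", "0101100", "010110110"
The 1st is 010110.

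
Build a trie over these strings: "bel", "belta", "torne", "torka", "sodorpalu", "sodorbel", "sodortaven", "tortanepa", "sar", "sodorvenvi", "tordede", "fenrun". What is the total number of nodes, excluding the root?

For each word, the new-node count is its length minus the longest prefix already in the trie:
  "bel" → 3 new (b, e, l)
  "belta" → prefix "bel" already present; 2 new (t, a)
  "torne" → 5 new (t, o, r, n, e)
  "torka" → prefix "tor" already present; 2 new (k, a)
  "sodorpalu" → 9 new (s, o, d, o, r, p, a, l, u)
  "sodorbel" → prefix "sodor" already present; 3 new (b, e, l)
  "sodortaven" → prefix "sodor" already present; 5 new (t, a, v, e, n)
  "tortanepa" → prefix "tor" already present; 6 new (t, a, n, e, p, a)
  "sar" → prefix "s" already present; 2 new (a, r)
  "sodorvenvi" → prefix "sodor" already present; 5 new (v, e, n, v, i)
  "tordede" → prefix "tor" already present; 4 new (d, e, d, e)
  "fenrun" → 6 new (f, e, n, r, u, n)
Total nodes = 3 + 2 + 5 + 2 + 9 + 3 + 5 + 6 + 2 + 5 + 4 + 6 = 52

52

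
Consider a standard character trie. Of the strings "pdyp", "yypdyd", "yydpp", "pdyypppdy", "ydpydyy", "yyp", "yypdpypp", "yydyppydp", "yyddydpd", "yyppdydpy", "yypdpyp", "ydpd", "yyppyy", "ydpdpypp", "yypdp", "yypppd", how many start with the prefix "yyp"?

Filter for entries beginning with "yyp":
Matches: "yyp", "yypdp", "yypdpyp", "yypdpypp", "yypdyd", "yyppdydpy", "yypppd", "yyppyy"
Count: 8

8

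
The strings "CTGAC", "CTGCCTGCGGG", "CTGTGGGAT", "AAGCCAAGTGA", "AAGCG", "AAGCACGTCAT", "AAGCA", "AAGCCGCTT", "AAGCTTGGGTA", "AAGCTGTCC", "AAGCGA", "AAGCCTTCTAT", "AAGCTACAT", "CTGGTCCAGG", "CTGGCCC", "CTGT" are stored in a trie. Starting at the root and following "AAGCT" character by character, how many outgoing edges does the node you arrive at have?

Walk "AAGCT" from the root, arriving at one node.
Characters that immediately follow "AAGCT" among the stored strings: {A, G, T}.
That node has 3 child edges.

3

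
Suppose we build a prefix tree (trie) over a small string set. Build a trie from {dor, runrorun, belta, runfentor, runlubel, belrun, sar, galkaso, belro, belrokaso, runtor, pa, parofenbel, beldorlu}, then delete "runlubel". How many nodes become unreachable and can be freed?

A node on "runlubel"'s path can go only if nothing else ends at it or branches off below it.
The suffix "lubel" (5 nodes) is used only by "runlubel"; the node for "run" still has the child "r", so pruning stops there.
Nodes removed: 5

5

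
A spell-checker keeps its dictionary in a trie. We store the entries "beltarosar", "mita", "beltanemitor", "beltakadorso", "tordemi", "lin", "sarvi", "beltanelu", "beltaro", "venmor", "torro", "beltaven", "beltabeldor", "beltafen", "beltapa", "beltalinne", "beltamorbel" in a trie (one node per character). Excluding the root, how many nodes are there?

Trace insertions, counting only characters that open a new branch:
  "beltarosar" → 10 new (b, e, l, t, a, r, o, s, a, r)
  "mita" → 4 new (m, i, t, a)
  "beltanemitor" → prefix "belta" already present; 7 new (n, e, m, i, t, o, r)
  "beltakadorso" → prefix "belta" already present; 7 new (k, a, d, o, r, s, o)
  "tordemi" → 7 new (t, o, r, d, e, m, i)
  "lin" → 3 new (l, i, n)
  "sarvi" → 5 new (s, a, r, v, i)
  "beltanelu" → prefix "beltane" already present; 2 new (l, u)
  "beltaro" → prefix "beltaro" already present; 0 new (none)
  "venmor" → 6 new (v, e, n, m, o, r)
  "torro" → prefix "tor" already present; 2 new (r, o)
  "beltaven" → prefix "belta" already present; 3 new (v, e, n)
  "beltabeldor" → prefix "belta" already present; 6 new (b, e, l, d, o, r)
  "beltafen" → prefix "belta" already present; 3 new (f, e, n)
  "beltapa" → prefix "belta" already present; 2 new (p, a)
  "beltalinne" → prefix "belta" already present; 5 new (l, i, n, n, e)
  "beltamorbel" → prefix "belta" already present; 6 new (m, o, r, b, e, l)
Total nodes = 10 + 4 + 7 + 7 + 7 + 3 + 5 + 2 + 0 + 6 + 2 + 3 + 6 + 3 + 2 + 5 + 6 = 78

78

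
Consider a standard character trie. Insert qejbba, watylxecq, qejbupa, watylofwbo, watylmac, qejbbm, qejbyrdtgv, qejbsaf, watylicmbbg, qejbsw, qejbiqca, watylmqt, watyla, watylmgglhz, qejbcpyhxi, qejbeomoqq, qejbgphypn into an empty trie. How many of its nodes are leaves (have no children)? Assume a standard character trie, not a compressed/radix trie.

A leaf is a node with no children — equivalently, the end of a word that is not a proper prefix of any other stored word.
Those words: "qejbba", "qejbbm", "qejbcpyhxi", "qejbeomoqq", "qejbgphypn", "qejbiqca", "qejbsaf", "qejbsw", "qejbupa", "qejbyrdtgv", "watyla", "watylicmbbg", "watylmac", "watylmgglhz", "watylmqt", "watylofwbo", "watylxecq"
Leaf count: 17

17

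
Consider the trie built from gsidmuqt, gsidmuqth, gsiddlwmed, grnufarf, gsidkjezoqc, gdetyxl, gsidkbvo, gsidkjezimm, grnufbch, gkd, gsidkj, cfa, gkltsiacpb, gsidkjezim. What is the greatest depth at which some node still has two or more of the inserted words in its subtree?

10

The deepest shared node is where two words last agree before diverging.
e.g. "gsidkjezim" and "gsidkjezimm" share the prefix "gsidkjezim" of length 10; no pair shares a longer one.
Longest shared-prefix length: 10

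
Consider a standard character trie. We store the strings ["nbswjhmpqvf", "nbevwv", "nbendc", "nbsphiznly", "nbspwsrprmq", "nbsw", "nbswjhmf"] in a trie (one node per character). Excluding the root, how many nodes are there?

For each word, the new-node count is its length minus the longest prefix already in the trie:
  "nbswjhmpqvf" → 11 new (n, b, s, w, j, h, m, p, q, v, f)
  "nbevwv" → prefix "nb" already present; 4 new (e, v, w, v)
  "nbendc" → prefix "nbe" already present; 3 new (n, d, c)
  "nbsphiznly" → prefix "nbs" already present; 7 new (p, h, i, z, n, l, y)
  "nbspwsrprmq" → prefix "nbsp" already present; 7 new (w, s, r, p, r, m, q)
  "nbsw" → prefix "nbsw" already present; 0 new (none)
  "nbswjhmf" → prefix "nbswjhm" already present; 1 new (f)
Total nodes = 11 + 4 + 3 + 7 + 7 + 0 + 1 = 33

33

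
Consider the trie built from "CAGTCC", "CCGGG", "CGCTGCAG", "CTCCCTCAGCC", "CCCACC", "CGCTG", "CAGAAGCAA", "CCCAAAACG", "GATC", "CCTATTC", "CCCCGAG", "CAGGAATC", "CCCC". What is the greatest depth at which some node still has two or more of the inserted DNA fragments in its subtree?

5

The deepest shared node is where two words last agree before diverging.
e.g. "CGCTG" and "CGCTGCAG" share the prefix "CGCTG" of length 5; no pair shares a longer one.
Longest shared-prefix length: 5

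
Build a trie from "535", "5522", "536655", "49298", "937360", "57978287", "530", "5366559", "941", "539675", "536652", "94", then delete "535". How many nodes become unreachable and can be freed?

1

A node on "535"'s path can go only if nothing else ends at it or branches off below it.
The suffix "5" (1 node) is used only by "535"; the node for "53" still has the child "6", so pruning stops there.
Nodes removed: 1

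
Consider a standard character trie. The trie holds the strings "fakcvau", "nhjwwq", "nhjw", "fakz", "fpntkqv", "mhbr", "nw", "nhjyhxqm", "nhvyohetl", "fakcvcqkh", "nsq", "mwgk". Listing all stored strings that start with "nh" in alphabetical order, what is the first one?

nhjw

Filter for "nh…" and sort: "nhjw", "nhjwwq", "nhjyhxqm", "nhvyohetl"
Position 1: nhjw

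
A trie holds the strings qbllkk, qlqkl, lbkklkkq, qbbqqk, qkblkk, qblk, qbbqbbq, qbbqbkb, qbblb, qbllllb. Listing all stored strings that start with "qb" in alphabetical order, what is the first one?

qbblb

Words with prefix "qb", in lexicographic order: "qbblb", "qbbqbbq", "qbbqbkb", "qbbqqk", "qblk", "qbllkk", "qbllllb"
Position 1: qbblb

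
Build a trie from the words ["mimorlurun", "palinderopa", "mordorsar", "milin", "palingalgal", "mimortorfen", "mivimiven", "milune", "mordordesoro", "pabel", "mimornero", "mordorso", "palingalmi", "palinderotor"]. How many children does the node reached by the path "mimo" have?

Walk "mimo" from the root, arriving at one node.
Characters that immediately follow "mimo" among the stored strings: {r}.
That node has 1 child edge.

1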